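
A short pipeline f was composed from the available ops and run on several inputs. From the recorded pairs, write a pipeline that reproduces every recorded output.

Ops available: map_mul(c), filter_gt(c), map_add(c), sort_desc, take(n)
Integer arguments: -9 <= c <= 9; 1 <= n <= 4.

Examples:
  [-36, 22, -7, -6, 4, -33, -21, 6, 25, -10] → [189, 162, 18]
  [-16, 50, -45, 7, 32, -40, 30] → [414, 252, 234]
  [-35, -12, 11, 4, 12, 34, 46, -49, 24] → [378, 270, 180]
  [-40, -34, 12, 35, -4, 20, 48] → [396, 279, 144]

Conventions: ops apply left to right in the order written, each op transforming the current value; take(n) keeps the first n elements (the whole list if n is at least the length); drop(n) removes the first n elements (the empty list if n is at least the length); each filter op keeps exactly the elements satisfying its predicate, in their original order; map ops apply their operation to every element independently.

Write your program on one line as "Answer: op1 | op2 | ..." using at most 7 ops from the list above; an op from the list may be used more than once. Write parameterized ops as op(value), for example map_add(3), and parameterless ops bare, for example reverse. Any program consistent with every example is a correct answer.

map_add(-4) | map_mul(9) | filter_gt(-9) | sort_desc | filter_gt(5) | take(3)

Check, running the answer program on each example:
  [-36, 22, -7, -6, 4, -33, -21, 6, 25, -10] -> [-40, 18, -11, -10, 0, -37, -25, 2, 21, -14] -> [-360, 162, -99, -90, 0, -333, -225, 18, 189, -126] -> [162, 0, 18, 189] -> [189, 162, 18, 0] -> [189, 162, 18] -> [189, 162, 18]
  [-16, 50, -45, 7, 32, -40, 30] -> [-20, 46, -49, 3, 28, -44, 26] -> [-180, 414, -441, 27, 252, -396, 234] -> [414, 27, 252, 234] -> [414, 252, 234, 27] -> [414, 252, 234, 27] -> [414, 252, 234]
  [-35, -12, 11, 4, 12, 34, 46, -49, 24] -> [-39, -16, 7, 0, 8, 30, 42, -53, 20] -> [-351, -144, 63, 0, 72, 270, 378, -477, 180] -> [63, 0, 72, 270, 378, 180] -> [378, 270, 180, 72, 63, 0] -> [378, 270, 180, 72, 63] -> [378, 270, 180]
  [-40, -34, 12, 35, -4, 20, 48] -> [-44, -38, 8, 31, -8, 16, 44] -> [-396, -342, 72, 279, -72, 144, 396] -> [72, 279, 144, 396] -> [396, 279, 144, 72] -> [396, 279, 144, 72] -> [396, 279, 144]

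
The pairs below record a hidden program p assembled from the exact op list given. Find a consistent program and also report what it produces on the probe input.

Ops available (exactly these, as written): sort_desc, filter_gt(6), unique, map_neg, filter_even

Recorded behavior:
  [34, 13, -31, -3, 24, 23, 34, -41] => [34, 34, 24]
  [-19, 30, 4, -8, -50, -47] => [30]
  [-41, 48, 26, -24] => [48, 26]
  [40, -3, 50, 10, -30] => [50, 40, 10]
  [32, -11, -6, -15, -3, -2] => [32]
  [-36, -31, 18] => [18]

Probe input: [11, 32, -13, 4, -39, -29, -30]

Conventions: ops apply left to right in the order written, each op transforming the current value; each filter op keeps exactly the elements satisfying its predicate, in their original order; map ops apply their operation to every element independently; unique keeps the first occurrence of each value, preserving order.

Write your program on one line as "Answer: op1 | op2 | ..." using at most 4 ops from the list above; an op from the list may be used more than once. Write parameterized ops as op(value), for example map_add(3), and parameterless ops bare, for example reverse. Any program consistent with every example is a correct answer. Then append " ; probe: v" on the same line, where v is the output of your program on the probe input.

filter_gt(6) | filter_even | sort_desc ; probe: [32]

Check, running the answer program on each example:
  [34, 13, -31, -3, 24, 23, 34, -41] -> [34, 13, 24, 23, 34] -> [34, 24, 34] -> [34, 34, 24]
  [-19, 30, 4, -8, -50, -47] -> [30] -> [30] -> [30]
  [-41, 48, 26, -24] -> [48, 26] -> [48, 26] -> [48, 26]
  [40, -3, 50, 10, -30] -> [40, 50, 10] -> [40, 50, 10] -> [50, 40, 10]
  [32, -11, -6, -15, -3, -2] -> [32] -> [32] -> [32]
  [-36, -31, 18] -> [18] -> [18] -> [18]
  probe: [11, 32, -13, 4, -39, -29, -30] -> [11, 32] -> [32] -> [32]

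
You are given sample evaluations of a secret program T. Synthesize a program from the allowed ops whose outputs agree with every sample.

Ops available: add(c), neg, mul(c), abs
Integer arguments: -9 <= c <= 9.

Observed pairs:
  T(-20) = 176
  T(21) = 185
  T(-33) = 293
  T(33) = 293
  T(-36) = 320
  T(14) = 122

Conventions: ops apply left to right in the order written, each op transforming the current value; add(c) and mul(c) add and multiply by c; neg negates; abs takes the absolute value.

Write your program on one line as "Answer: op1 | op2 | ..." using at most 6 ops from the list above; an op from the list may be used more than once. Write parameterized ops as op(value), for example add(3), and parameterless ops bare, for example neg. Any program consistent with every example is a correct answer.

neg | abs | mul(9) | add(5) | add(-9)

Check, running the answer program on each example:
  -20 -> 20 -> 20 -> 180 -> 185 -> 176
  21 -> -21 -> 21 -> 189 -> 194 -> 185
  -33 -> 33 -> 33 -> 297 -> 302 -> 293
  33 -> -33 -> 33 -> 297 -> 302 -> 293
  -36 -> 36 -> 36 -> 324 -> 329 -> 320
  14 -> -14 -> 14 -> 126 -> 131 -> 122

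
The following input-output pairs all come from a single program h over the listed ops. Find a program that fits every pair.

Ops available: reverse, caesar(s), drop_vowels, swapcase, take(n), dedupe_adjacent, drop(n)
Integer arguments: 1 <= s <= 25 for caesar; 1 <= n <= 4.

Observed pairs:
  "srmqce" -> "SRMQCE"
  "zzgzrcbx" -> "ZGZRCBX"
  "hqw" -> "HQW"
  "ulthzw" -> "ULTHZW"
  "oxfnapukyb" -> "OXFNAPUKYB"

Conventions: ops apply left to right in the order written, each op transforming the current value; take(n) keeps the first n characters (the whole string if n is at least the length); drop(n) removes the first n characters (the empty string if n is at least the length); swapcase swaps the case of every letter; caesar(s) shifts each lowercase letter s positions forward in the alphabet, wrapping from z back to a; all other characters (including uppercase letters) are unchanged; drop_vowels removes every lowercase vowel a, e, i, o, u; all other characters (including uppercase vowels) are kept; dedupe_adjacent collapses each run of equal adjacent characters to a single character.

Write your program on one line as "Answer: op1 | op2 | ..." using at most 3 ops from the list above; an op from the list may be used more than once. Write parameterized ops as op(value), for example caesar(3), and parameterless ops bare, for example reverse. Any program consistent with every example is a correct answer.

swapcase | dedupe_adjacent

Check, running the answer program on each example:
  "srmqce" -> "SRMQCE" -> "SRMQCE"
  "zzgzrcbx" -> "ZZGZRCBX" -> "ZGZRCBX"
  "hqw" -> "HQW" -> "HQW"
  "ulthzw" -> "ULTHZW" -> "ULTHZW"
  "oxfnapukyb" -> "OXFNAPUKYB" -> "OXFNAPUKYB"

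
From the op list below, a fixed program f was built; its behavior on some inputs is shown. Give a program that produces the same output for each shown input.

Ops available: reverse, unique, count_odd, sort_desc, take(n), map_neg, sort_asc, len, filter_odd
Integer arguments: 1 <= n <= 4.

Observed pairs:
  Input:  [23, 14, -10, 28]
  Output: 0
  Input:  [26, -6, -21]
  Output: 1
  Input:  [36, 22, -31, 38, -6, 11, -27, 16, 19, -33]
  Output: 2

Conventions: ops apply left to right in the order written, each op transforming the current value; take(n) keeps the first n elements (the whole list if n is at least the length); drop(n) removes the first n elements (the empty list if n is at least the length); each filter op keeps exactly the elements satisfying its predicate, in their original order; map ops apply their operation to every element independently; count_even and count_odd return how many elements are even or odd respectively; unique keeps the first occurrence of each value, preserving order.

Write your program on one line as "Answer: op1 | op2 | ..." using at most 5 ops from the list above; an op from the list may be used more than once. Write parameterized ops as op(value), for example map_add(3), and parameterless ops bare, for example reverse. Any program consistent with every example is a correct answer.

reverse | take(3) | filter_odd | count_odd

Check, running the answer program on each example:
  [23, 14, -10, 28] -> [28, -10, 14, 23] -> [28, -10, 14] -> [] -> 0
  [26, -6, -21] -> [-21, -6, 26] -> [-21, -6, 26] -> [-21] -> 1
  [36, 22, -31, 38, -6, 11, -27, 16, 19, -33] -> [-33, 19, 16, -27, 11, -6, 38, -31, 22, 36] -> [-33, 19, 16] -> [-33, 19] -> 2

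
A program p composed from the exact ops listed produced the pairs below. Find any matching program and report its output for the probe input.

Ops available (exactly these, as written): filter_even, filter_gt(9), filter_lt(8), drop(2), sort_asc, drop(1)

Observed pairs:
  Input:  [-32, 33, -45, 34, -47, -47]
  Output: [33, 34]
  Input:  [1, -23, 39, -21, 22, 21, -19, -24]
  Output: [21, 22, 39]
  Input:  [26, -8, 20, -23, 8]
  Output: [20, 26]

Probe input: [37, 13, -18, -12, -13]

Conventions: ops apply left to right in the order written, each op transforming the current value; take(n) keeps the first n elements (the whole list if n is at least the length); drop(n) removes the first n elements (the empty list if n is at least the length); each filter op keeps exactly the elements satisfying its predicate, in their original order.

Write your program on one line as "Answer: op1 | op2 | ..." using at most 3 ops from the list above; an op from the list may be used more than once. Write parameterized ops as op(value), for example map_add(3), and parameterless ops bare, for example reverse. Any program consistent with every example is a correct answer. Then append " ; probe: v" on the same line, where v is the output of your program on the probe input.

filter_gt(9) | sort_asc ; probe: [13, 37]

Check, running the answer program on each example:
  [-32, 33, -45, 34, -47, -47] -> [33, 34] -> [33, 34]
  [1, -23, 39, -21, 22, 21, -19, -24] -> [39, 22, 21] -> [21, 22, 39]
  [26, -8, 20, -23, 8] -> [26, 20] -> [20, 26]
  probe: [37, 13, -18, -12, -13] -> [37, 13] -> [13, 37]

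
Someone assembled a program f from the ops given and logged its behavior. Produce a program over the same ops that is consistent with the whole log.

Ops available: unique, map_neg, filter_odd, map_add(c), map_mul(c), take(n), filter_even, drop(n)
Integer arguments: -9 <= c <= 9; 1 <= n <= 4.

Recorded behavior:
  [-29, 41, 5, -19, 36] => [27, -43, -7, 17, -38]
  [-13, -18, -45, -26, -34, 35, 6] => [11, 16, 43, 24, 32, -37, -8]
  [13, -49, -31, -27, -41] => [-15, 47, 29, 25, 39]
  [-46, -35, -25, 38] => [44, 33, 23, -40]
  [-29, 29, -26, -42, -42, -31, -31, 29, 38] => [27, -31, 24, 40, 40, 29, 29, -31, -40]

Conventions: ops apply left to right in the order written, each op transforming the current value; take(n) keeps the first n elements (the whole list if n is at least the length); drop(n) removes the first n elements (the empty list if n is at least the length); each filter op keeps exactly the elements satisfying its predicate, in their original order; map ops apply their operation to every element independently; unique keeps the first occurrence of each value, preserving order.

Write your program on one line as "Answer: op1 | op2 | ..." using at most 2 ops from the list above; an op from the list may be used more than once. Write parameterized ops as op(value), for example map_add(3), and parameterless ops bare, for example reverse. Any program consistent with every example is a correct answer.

map_add(2) | map_neg

Check, running the answer program on each example:
  [-29, 41, 5, -19, 36] -> [-27, 43, 7, -17, 38] -> [27, -43, -7, 17, -38]
  [-13, -18, -45, -26, -34, 35, 6] -> [-11, -16, -43, -24, -32, 37, 8] -> [11, 16, 43, 24, 32, -37, -8]
  [13, -49, -31, -27, -41] -> [15, -47, -29, -25, -39] -> [-15, 47, 29, 25, 39]
  [-46, -35, -25, 38] -> [-44, -33, -23, 40] -> [44, 33, 23, -40]
  [-29, 29, -26, -42, -42, -31, -31, 29, 38] -> [-27, 31, -24, -40, -40, -29, -29, 31, 40] -> [27, -31, 24, 40, 40, 29, 29, -31, -40]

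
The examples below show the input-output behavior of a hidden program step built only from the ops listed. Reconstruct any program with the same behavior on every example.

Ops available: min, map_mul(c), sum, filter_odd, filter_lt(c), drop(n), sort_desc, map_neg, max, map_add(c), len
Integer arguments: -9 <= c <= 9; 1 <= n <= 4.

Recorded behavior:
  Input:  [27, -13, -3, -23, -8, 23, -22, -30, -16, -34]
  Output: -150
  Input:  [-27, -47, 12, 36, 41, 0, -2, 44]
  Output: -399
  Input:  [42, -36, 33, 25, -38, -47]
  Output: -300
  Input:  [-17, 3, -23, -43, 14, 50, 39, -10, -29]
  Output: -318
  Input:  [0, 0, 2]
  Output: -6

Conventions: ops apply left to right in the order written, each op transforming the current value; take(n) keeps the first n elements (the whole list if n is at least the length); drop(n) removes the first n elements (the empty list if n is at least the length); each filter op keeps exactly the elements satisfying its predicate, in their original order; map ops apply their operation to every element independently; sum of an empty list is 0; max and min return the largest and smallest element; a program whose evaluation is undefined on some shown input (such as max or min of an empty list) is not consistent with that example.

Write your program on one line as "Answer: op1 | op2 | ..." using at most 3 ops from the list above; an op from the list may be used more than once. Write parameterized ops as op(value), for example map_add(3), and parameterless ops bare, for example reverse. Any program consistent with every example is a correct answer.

map_mul(-3) | filter_lt(0) | sum

Check, running the answer program on each example:
  [27, -13, -3, -23, -8, 23, -22, -30, -16, -34] -> [-81, 39, 9, 69, 24, -69, 66, 90, 48, 102] -> [-81, -69] -> -150
  [-27, -47, 12, 36, 41, 0, -2, 44] -> [81, 141, -36, -108, -123, 0, 6, -132] -> [-36, -108, -123, -132] -> -399
  [42, -36, 33, 25, -38, -47] -> [-126, 108, -99, -75, 114, 141] -> [-126, -99, -75] -> -300
  [-17, 3, -23, -43, 14, 50, 39, -10, -29] -> [51, -9, 69, 129, -42, -150, -117, 30, 87] -> [-9, -42, -150, -117] -> -318
  [0, 0, 2] -> [0, 0, -6] -> [-6] -> -6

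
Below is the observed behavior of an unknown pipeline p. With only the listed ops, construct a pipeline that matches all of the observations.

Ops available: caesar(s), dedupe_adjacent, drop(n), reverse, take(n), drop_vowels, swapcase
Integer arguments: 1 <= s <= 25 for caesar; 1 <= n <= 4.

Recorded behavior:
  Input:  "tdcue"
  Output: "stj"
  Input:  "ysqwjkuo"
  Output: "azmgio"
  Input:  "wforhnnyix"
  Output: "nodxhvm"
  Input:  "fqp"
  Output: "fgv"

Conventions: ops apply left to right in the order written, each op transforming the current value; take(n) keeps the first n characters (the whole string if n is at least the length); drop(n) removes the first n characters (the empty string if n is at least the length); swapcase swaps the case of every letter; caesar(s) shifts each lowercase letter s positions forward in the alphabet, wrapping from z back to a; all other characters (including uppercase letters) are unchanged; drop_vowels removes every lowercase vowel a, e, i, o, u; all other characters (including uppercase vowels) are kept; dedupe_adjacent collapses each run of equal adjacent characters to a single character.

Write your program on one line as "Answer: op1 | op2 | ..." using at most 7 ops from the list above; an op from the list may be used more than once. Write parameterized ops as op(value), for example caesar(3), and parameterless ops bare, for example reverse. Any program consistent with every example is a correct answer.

drop_vowels | caesar(21) | reverse | caesar(5) | dedupe_adjacent | caesar(16)

Check, running the answer program on each example:
  "tdcue" -> "tdc" -> "oyx" -> "xyo" -> "cdt" -> "cdt" -> "stj"
  "ysqwjkuo" -> "ysqwjk" -> "tnlref" -> "ferlnt" -> "kjwqsy" -> "kjwqsy" -> "azmgio"
  "wforhnnyix" -> "wfrhnnyx" -> "ramciits" -> "stiicmar" -> "xynnhrfw" -> "xynhrfw" -> "nodxhvm"
  "fqp" -> "fqp" -> "alk" -> "kla" -> "pqf" -> "pqf" -> "fgv"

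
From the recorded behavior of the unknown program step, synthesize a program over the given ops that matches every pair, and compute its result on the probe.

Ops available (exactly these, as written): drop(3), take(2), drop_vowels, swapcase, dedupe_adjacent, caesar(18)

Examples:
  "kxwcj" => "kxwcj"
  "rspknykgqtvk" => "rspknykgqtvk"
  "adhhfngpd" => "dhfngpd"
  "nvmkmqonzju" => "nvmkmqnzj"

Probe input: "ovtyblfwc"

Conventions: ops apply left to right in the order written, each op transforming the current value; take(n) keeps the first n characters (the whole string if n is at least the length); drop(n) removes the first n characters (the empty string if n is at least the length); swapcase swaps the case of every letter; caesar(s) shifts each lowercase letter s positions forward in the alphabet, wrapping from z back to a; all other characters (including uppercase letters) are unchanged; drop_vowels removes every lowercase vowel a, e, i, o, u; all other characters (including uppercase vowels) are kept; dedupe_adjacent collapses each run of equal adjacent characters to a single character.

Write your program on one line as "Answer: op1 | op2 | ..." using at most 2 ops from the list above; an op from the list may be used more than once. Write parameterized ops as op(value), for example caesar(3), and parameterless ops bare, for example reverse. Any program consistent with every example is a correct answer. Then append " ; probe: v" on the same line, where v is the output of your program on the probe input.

dedupe_adjacent | drop_vowels ; probe: "vtyblfwc"

Check, running the answer program on each example:
  "kxwcj" -> "kxwcj" -> "kxwcj"
  "rspknykgqtvk" -> "rspknykgqtvk" -> "rspknykgqtvk"
  "adhhfngpd" -> "adhfngpd" -> "dhfngpd"
  "nvmkmqonzju" -> "nvmkmqonzju" -> "nvmkmqnzj"
  probe: "ovtyblfwc" -> "ovtyblfwc" -> "vtyblfwc"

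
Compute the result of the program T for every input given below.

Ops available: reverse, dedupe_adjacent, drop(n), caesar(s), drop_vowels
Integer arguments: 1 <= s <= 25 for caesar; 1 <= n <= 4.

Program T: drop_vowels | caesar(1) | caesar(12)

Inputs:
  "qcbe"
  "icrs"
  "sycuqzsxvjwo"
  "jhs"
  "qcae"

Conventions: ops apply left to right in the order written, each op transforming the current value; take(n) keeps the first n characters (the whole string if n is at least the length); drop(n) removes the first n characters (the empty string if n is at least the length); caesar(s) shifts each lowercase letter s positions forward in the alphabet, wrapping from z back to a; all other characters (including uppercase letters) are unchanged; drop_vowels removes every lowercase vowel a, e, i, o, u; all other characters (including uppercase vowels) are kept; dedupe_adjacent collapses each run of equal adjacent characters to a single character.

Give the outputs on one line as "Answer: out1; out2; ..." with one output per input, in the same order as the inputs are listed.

"dpo"; "pef"; "flpdmfkiwj"; "wuf"; "dp"

Execution, op by op:
  "qcbe" -> "qcb" -> "rdc" -> "dpo"
  "icrs" -> "crs" -> "dst" -> "pef"
  "sycuqzsxvjwo" -> "sycqzsxvjw" -> "tzdratywkx" -> "flpdmfkiwj"
  "jhs" -> "jhs" -> "kit" -> "wuf"
  "qcae" -> "qc" -> "rd" -> "dp"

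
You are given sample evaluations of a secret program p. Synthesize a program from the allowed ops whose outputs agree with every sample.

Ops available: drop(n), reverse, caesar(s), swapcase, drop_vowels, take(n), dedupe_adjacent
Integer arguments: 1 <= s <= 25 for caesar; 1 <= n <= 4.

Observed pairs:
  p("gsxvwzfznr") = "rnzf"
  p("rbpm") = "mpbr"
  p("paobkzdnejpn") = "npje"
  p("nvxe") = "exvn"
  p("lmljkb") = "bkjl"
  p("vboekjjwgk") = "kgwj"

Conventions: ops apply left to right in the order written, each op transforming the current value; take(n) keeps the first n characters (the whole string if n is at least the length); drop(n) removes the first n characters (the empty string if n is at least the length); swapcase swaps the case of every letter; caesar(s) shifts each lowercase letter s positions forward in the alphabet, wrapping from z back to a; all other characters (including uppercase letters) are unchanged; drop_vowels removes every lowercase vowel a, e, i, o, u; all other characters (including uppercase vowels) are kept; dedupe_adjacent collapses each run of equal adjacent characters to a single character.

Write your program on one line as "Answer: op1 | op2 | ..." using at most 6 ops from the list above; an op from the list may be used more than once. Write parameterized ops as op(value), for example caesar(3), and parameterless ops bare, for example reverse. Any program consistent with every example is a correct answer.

dedupe_adjacent | reverse | swapcase | take(4) | swapcase

Check, running the answer program on each example:
  "gsxvwzfznr" -> "gsxvwzfznr" -> "rnzfzwvxsg" -> "RNZFZWVXSG" -> "RNZF" -> "rnzf"
  "rbpm" -> "rbpm" -> "mpbr" -> "MPBR" -> "MPBR" -> "mpbr"
  "paobkzdnejpn" -> "paobkzdnejpn" -> "npjendzkboap" -> "NPJENDZKBOAP" -> "NPJE" -> "npje"
  "nvxe" -> "nvxe" -> "exvn" -> "EXVN" -> "EXVN" -> "exvn"
  "lmljkb" -> "lmljkb" -> "bkjlml" -> "BKJLML" -> "BKJL" -> "bkjl"
  "vboekjjwgk" -> "vboekjwgk" -> "kgwjkeobv" -> "KGWJKEOBV" -> "KGWJ" -> "kgwj"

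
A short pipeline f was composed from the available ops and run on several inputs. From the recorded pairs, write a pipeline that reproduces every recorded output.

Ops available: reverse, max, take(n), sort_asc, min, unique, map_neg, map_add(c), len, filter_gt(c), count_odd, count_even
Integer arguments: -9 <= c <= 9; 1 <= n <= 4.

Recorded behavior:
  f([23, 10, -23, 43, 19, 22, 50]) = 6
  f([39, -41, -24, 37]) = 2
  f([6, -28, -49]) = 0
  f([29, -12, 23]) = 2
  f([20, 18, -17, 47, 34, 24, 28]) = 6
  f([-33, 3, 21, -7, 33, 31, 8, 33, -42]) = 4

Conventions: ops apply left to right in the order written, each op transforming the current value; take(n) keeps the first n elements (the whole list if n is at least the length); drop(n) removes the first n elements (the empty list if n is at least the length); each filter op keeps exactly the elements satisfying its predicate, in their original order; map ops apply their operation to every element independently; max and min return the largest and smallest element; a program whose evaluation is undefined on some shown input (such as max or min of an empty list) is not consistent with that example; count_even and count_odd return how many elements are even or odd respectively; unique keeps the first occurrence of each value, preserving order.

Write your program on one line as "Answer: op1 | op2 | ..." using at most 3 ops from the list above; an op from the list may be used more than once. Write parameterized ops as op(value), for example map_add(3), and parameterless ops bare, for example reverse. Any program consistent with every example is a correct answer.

filter_gt(6) | unique | len

Check, running the answer program on each example:
  [23, 10, -23, 43, 19, 22, 50] -> [23, 10, 43, 19, 22, 50] -> [23, 10, 43, 19, 22, 50] -> 6
  [39, -41, -24, 37] -> [39, 37] -> [39, 37] -> 2
  [6, -28, -49] -> [] -> [] -> 0
  [29, -12, 23] -> [29, 23] -> [29, 23] -> 2
  [20, 18, -17, 47, 34, 24, 28] -> [20, 18, 47, 34, 24, 28] -> [20, 18, 47, 34, 24, 28] -> 6
  [-33, 3, 21, -7, 33, 31, 8, 33, -42] -> [21, 33, 31, 8, 33] -> [21, 33, 31, 8] -> 4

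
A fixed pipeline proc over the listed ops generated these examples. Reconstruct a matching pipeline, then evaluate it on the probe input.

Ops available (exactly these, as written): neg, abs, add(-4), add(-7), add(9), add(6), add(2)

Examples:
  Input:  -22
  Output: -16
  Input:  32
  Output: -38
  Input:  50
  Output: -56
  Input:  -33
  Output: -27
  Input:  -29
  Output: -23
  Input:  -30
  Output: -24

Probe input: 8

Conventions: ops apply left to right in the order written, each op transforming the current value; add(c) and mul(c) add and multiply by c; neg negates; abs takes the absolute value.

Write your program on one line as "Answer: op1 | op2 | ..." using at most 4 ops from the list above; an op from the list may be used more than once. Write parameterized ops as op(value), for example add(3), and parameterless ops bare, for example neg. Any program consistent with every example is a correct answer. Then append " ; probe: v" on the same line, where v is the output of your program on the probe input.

add(6) | abs | neg ; probe: -14

Check, running the answer program on each example:
  -22 -> -16 -> 16 -> -16
  32 -> 38 -> 38 -> -38
  50 -> 56 -> 56 -> -56
  -33 -> -27 -> 27 -> -27
  -29 -> -23 -> 23 -> -23
  -30 -> -24 -> 24 -> -24
  probe: 8 -> 14 -> 14 -> -14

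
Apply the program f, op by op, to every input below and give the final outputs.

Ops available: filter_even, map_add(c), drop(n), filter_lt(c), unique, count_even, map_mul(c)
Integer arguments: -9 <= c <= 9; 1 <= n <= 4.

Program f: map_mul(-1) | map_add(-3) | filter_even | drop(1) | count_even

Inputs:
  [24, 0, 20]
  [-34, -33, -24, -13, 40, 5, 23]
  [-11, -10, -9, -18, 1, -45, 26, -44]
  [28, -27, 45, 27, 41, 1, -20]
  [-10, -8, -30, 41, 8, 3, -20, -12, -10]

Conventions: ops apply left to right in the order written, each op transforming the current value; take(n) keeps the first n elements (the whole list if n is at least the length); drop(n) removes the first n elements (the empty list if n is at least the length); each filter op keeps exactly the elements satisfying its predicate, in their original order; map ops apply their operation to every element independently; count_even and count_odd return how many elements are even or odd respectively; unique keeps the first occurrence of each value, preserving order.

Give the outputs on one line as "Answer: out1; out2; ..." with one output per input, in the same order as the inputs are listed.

Execution, op by op:
  [24, 0, 20] -> [-24, 0, -20] -> [-27, -3, -23] -> [] -> [] -> 0
  [-34, -33, -24, -13, 40, 5, 23] -> [34, 33, 24, 13, -40, -5, -23] -> [31, 30, 21, 10, -43, -8, -26] -> [30, 10, -8, -26] -> [10, -8, -26] -> 3
  [-11, -10, -9, -18, 1, -45, 26, -44] -> [11, 10, 9, 18, -1, 45, -26, 44] -> [8, 7, 6, 15, -4, 42, -29, 41] -> [8, 6, -4, 42] -> [6, -4, 42] -> 3
  [28, -27, 45, 27, 41, 1, -20] -> [-28, 27, -45, -27, -41, -1, 20] -> [-31, 24, -48, -30, -44, -4, 17] -> [24, -48, -30, -44, -4] -> [-48, -30, -44, -4] -> 4
  [-10, -8, -30, 41, 8, 3, -20, -12, -10] -> [10, 8, 30, -41, -8, -3, 20, 12, 10] -> [7, 5, 27, -44, -11, -6, 17, 9, 7] -> [-44, -6] -> [-6] -> 1

0; 3; 3; 4; 1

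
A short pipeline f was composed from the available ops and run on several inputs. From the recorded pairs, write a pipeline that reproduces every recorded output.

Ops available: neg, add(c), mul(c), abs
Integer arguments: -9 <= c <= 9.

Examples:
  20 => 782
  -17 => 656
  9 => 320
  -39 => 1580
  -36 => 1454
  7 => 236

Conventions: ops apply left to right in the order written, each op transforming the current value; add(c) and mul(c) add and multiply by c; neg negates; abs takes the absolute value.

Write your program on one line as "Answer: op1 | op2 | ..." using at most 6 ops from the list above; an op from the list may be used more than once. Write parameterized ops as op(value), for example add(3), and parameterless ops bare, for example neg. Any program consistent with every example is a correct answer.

abs | mul(-6) | add(2) | add(7) | mul(-7) | add(5)

Check, running the answer program on each example:
  20 -> 20 -> -120 -> -118 -> -111 -> 777 -> 782
  -17 -> 17 -> -102 -> -100 -> -93 -> 651 -> 656
  9 -> 9 -> -54 -> -52 -> -45 -> 315 -> 320
  -39 -> 39 -> -234 -> -232 -> -225 -> 1575 -> 1580
  -36 -> 36 -> -216 -> -214 -> -207 -> 1449 -> 1454
  7 -> 7 -> -42 -> -40 -> -33 -> 231 -> 236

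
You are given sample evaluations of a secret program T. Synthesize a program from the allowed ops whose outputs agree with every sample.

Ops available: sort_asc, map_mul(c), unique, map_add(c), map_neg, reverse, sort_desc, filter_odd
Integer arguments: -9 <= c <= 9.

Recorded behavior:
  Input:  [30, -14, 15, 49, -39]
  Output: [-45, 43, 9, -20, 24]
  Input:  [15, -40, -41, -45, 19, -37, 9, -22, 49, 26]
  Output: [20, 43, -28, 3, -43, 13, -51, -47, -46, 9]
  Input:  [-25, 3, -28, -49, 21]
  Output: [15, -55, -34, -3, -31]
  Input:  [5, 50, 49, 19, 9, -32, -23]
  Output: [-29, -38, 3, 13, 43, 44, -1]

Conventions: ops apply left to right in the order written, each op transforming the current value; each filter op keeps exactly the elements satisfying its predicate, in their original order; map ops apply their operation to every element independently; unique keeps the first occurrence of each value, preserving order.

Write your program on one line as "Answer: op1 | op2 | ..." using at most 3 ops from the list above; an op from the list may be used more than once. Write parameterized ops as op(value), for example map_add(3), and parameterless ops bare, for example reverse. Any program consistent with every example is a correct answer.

map_add(3) | map_add(-9) | reverse

Check, running the answer program on each example:
  [30, -14, 15, 49, -39] -> [33, -11, 18, 52, -36] -> [24, -20, 9, 43, -45] -> [-45, 43, 9, -20, 24]
  [15, -40, -41, -45, 19, -37, 9, -22, 49, 26] -> [18, -37, -38, -42, 22, -34, 12, -19, 52, 29] -> [9, -46, -47, -51, 13, -43, 3, -28, 43, 20] -> [20, 43, -28, 3, -43, 13, -51, -47, -46, 9]
  [-25, 3, -28, -49, 21] -> [-22, 6, -25, -46, 24] -> [-31, -3, -34, -55, 15] -> [15, -55, -34, -3, -31]
  [5, 50, 49, 19, 9, -32, -23] -> [8, 53, 52, 22, 12, -29, -20] -> [-1, 44, 43, 13, 3, -38, -29] -> [-29, -38, 3, 13, 43, 44, -1]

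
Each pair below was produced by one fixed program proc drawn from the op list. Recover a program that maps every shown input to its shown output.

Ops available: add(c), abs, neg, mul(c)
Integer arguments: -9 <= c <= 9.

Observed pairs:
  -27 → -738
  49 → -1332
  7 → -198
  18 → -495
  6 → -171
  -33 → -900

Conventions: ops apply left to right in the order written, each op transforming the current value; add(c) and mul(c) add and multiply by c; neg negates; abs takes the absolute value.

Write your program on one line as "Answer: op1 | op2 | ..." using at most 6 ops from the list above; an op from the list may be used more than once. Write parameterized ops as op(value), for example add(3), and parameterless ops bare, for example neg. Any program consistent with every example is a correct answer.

mul(3) | neg | abs | add(1) | mul(-9)

Check, running the answer program on each example:
  -27 -> -81 -> 81 -> 81 -> 82 -> -738
  49 -> 147 -> -147 -> 147 -> 148 -> -1332
  7 -> 21 -> -21 -> 21 -> 22 -> -198
  18 -> 54 -> -54 -> 54 -> 55 -> -495
  6 -> 18 -> -18 -> 18 -> 19 -> -171
  -33 -> -99 -> 99 -> 99 -> 100 -> -900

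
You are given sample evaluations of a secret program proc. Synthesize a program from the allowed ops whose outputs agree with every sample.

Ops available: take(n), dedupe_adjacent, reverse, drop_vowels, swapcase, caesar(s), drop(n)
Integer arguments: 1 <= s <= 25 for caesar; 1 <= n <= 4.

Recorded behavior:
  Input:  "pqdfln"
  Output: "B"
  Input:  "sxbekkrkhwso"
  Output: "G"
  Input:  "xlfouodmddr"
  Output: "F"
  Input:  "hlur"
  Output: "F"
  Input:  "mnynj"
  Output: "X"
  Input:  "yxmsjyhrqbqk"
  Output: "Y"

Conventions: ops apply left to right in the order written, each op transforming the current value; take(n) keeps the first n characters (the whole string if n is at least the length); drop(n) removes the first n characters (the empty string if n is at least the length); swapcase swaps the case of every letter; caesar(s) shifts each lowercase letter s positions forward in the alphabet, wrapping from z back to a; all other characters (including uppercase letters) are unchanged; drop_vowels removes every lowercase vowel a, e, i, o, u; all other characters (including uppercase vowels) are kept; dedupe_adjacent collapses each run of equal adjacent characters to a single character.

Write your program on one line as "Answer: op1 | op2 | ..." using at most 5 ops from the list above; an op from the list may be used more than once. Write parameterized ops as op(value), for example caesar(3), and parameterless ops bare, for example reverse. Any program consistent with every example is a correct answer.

drop_vowels | caesar(14) | reverse | swapcase | take(1)

Check, running the answer program on each example:
  "pqdfln" -> "pqdfln" -> "dertzb" -> "bztred" -> "BZTRED" -> "B"
  "sxbekkrkhwso" -> "sxbkkrkhws" -> "glpyyfyvkg" -> "gkvyfyyplg" -> "GKVYFYYPLG" -> "G"
  "xlfouodmddr" -> "xlfdmddr" -> "lztrarrf" -> "frrartzl" -> "FRRARTZL" -> "F"
  "hlur" -> "hlr" -> "vzf" -> "fzv" -> "FZV" -> "F"
  "mnynj" -> "mnynj" -> "abmbx" -> "xbmba" -> "XBMBA" -> "X"
  "yxmsjyhrqbqk" -> "yxmsjyhrqbqk" -> "mlagxmvfepey" -> "yepefvmxgalm" -> "YEPEFVMXGALM" -> "Y"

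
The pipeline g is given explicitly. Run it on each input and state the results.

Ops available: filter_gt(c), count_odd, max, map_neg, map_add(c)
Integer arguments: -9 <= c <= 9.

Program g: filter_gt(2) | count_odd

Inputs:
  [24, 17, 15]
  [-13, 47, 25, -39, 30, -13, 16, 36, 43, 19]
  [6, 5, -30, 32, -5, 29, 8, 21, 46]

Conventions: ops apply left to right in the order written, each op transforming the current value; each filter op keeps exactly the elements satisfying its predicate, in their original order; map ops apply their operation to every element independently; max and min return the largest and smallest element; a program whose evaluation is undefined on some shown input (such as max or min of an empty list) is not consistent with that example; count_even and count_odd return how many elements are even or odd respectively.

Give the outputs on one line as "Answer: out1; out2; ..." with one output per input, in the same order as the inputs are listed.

Execution, op by op:
  [24, 17, 15] -> [24, 17, 15] -> 2
  [-13, 47, 25, -39, 30, -13, 16, 36, 43, 19] -> [47, 25, 30, 16, 36, 43, 19] -> 4
  [6, 5, -30, 32, -5, 29, 8, 21, 46] -> [6, 5, 32, 29, 8, 21, 46] -> 3

2; 4; 3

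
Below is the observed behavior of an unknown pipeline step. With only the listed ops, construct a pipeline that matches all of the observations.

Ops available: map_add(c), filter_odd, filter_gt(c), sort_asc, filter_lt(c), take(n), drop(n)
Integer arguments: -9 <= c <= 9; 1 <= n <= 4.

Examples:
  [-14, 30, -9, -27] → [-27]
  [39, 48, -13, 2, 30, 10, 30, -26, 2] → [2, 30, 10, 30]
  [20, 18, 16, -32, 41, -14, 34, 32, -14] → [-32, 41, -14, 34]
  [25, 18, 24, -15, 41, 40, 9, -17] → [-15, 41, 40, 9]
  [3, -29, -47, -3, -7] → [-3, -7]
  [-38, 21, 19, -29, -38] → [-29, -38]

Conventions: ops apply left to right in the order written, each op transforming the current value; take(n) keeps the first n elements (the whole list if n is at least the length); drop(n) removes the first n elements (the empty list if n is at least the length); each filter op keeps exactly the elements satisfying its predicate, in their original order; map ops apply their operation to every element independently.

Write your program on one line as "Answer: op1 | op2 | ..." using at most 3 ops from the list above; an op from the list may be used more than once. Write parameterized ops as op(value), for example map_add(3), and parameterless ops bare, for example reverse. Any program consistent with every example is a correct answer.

drop(3) | take(4)

Check, running the answer program on each example:
  [-14, 30, -9, -27] -> [-27] -> [-27]
  [39, 48, -13, 2, 30, 10, 30, -26, 2] -> [2, 30, 10, 30, -26, 2] -> [2, 30, 10, 30]
  [20, 18, 16, -32, 41, -14, 34, 32, -14] -> [-32, 41, -14, 34, 32, -14] -> [-32, 41, -14, 34]
  [25, 18, 24, -15, 41, 40, 9, -17] -> [-15, 41, 40, 9, -17] -> [-15, 41, 40, 9]
  [3, -29, -47, -3, -7] -> [-3, -7] -> [-3, -7]
  [-38, 21, 19, -29, -38] -> [-29, -38] -> [-29, -38]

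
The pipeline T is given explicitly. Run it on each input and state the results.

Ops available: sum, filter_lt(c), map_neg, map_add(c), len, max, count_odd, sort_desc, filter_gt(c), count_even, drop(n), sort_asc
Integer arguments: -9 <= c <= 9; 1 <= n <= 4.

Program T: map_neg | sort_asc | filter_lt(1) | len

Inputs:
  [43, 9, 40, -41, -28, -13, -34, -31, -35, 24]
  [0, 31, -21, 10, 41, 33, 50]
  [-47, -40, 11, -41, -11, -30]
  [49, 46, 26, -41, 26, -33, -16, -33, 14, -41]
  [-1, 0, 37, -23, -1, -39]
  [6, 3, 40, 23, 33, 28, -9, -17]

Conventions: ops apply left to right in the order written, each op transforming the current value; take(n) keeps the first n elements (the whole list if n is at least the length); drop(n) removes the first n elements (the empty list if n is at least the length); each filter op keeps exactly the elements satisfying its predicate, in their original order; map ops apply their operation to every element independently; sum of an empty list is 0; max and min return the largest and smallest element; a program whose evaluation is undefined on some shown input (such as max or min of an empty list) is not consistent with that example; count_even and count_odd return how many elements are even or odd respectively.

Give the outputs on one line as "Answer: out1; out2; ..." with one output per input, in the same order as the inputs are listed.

4; 6; 1; 5; 2; 6

Execution, op by op:
  [43, 9, 40, -41, -28, -13, -34, -31, -35, 24] -> [-43, -9, -40, 41, 28, 13, 34, 31, 35, -24] -> [-43, -40, -24, -9, 13, 28, 31, 34, 35, 41] -> [-43, -40, -24, -9] -> 4
  [0, 31, -21, 10, 41, 33, 50] -> [0, -31, 21, -10, -41, -33, -50] -> [-50, -41, -33, -31, -10, 0, 21] -> [-50, -41, -33, -31, -10, 0] -> 6
  [-47, -40, 11, -41, -11, -30] -> [47, 40, -11, 41, 11, 30] -> [-11, 11, 30, 40, 41, 47] -> [-11] -> 1
  [49, 46, 26, -41, 26, -33, -16, -33, 14, -41] -> [-49, -46, -26, 41, -26, 33, 16, 33, -14, 41] -> [-49, -46, -26, -26, -14, 16, 33, 33, 41, 41] -> [-49, -46, -26, -26, -14] -> 5
  [-1, 0, 37, -23, -1, -39] -> [1, 0, -37, 23, 1, 39] -> [-37, 0, 1, 1, 23, 39] -> [-37, 0] -> 2
  [6, 3, 40, 23, 33, 28, -9, -17] -> [-6, -3, -40, -23, -33, -28, 9, 17] -> [-40, -33, -28, -23, -6, -3, 9, 17] -> [-40, -33, -28, -23, -6, -3] -> 6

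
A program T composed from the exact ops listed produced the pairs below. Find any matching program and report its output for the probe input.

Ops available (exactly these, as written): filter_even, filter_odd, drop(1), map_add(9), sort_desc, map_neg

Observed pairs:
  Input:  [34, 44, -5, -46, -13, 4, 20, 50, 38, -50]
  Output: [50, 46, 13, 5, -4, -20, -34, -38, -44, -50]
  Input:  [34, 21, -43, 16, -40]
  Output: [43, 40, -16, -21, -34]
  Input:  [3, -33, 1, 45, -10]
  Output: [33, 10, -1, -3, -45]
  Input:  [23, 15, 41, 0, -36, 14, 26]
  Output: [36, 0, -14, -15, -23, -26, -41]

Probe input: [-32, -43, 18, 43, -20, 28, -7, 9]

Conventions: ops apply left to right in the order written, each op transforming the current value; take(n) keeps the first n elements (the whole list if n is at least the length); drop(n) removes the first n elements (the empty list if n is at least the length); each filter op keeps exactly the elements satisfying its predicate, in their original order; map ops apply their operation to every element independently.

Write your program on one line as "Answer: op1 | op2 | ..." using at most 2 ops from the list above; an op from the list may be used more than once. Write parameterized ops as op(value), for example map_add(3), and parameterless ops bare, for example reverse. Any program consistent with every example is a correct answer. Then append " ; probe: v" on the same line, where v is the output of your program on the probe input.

map_neg | sort_desc ; probe: [43, 32, 20, 7, -9, -18, -28, -43]

Check, running the answer program on each example:
  [34, 44, -5, -46, -13, 4, 20, 50, 38, -50] -> [-34, -44, 5, 46, 13, -4, -20, -50, -38, 50] -> [50, 46, 13, 5, -4, -20, -34, -38, -44, -50]
  [34, 21, -43, 16, -40] -> [-34, -21, 43, -16, 40] -> [43, 40, -16, -21, -34]
  [3, -33, 1, 45, -10] -> [-3, 33, -1, -45, 10] -> [33, 10, -1, -3, -45]
  [23, 15, 41, 0, -36, 14, 26] -> [-23, -15, -41, 0, 36, -14, -26] -> [36, 0, -14, -15, -23, -26, -41]
  probe: [-32, -43, 18, 43, -20, 28, -7, 9] -> [32, 43, -18, -43, 20, -28, 7, -9] -> [43, 32, 20, 7, -9, -18, -28, -43]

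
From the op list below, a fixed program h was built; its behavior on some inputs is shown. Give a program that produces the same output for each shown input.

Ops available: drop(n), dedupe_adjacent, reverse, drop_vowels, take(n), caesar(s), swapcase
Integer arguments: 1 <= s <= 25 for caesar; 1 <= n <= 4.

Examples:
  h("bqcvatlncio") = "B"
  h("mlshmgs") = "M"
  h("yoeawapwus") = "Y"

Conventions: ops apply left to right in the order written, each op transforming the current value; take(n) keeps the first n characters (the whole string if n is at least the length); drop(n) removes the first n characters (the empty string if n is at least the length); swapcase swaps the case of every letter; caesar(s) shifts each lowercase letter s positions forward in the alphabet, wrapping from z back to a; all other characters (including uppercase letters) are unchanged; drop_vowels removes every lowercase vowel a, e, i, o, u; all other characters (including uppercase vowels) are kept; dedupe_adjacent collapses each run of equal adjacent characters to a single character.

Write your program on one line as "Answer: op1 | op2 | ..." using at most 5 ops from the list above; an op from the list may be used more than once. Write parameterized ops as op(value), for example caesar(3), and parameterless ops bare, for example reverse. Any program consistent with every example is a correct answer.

swapcase | take(2) | reverse | drop(1)

Check, running the answer program on each example:
  "bqcvatlncio" -> "BQCVATLNCIO" -> "BQ" -> "QB" -> "B"
  "mlshmgs" -> "MLSHMGS" -> "ML" -> "LM" -> "M"
  "yoeawapwus" -> "YOEAWAPWUS" -> "YO" -> "OY" -> "Y"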